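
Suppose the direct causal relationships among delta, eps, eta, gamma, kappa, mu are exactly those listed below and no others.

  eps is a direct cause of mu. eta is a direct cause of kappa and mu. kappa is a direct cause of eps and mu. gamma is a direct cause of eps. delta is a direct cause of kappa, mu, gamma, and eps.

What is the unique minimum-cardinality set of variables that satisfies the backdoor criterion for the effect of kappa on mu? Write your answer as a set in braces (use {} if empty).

{delta, eta}

Variables eligible for adjustment (non-descendants of kappa, excluding kappa and mu): {delta, eta, gamma}.
Backdoor paths from kappa to mu:
  P1: kappa <- delta -> gamma -> eps -> mu
  P2: kappa <- delta -> eps -> mu
  P3: kappa <- delta -> mu
  P4: kappa <- eta -> mu
The empty set is not sufficient: P1 (kappa <- delta -> gamma -> eps -> mu) has no collider blocking it and no conditioned non-collider, so it is open.
Try {delta, eta}:
  P1: blocked at fork node delta ∈ conditioning set.
  P2: blocked at fork node delta ∈ conditioning set.
  P3: blocked at fork node delta ∈ conditioning set.
  P4: blocked at fork node eta ∈ conditioning set.
{delta, eta} contains no descendant of kappa and blocks every backdoor path.
Every element of {delta, eta} is needed (dropping delta leaves P1 open; dropping eta leaves P4 open), so no proper subset is valid.
Among all size-2 subsets of the eligible variables, only {delta, eta} blocks every backdoor path, so it is the unique smallest valid adjustment set.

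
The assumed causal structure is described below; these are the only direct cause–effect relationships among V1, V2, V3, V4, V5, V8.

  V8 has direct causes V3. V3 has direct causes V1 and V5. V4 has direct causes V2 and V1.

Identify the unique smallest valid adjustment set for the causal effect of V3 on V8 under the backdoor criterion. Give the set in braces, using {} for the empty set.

Variables eligible for adjustment (non-descendants of V3, excluding V3 and V8): {V1, V2, V4, V5}.
Backdoor paths from V3 to V8:
  (none)
With no backdoor paths the empty set already satisfies the criterion, and it is trivially minimal.

{}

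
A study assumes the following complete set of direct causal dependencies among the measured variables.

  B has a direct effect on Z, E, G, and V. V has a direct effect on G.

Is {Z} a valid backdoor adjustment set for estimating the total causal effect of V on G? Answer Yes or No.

Backdoor paths from V to G (paths whose first edge points into V):
  P1: V <- B -> G
Condition 1 (no descendant of V in the set): holds — descendants of V are {G}; none are in {Z}.
Condition 2 (every backdoor path blocked by {Z}):
  P1: open — no interior node is in the conditioning set.
{Z} does not satisfy the backdoor criterion.

No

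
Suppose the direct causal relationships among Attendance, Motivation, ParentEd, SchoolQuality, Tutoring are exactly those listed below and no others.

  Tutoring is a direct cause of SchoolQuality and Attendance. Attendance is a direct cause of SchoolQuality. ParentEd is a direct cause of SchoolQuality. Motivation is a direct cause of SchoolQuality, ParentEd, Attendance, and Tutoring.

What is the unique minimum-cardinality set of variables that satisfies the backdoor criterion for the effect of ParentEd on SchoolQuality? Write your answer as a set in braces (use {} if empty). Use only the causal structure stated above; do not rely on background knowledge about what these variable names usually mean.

{Motivation}

Variables eligible for adjustment (non-descendants of ParentEd, excluding ParentEd and SchoolQuality): {Attendance, Motivation, Tutoring}.
Backdoor paths from ParentEd to SchoolQuality:
  P1: ParentEd <- Motivation -> Tutoring -> Attendance -> SchoolQuality
  P2: ParentEd <- Motivation -> Tutoring -> SchoolQuality
  P3: ParentEd <- Motivation -> Attendance <- Tutoring -> SchoolQuality
  P4: ParentEd <- Motivation -> Attendance -> SchoolQuality
  P5: ParentEd <- Motivation -> SchoolQuality
The empty set is not sufficient: P1 (ParentEd <- Motivation -> Tutoring -> Attendance -> SchoolQuality) has no collider blocking it and no conditioned non-collider, so it is open.
Try {Motivation}:
  P1: blocked at fork node Motivation ∈ conditioning set.
  P2: blocked at fork node Motivation ∈ conditioning set.
  P3: blocked at fork node Motivation ∈ conditioning set.
  P4: blocked at fork node Motivation ∈ conditioning set.
  P5: blocked at fork node Motivation ∈ conditioning set.
{Motivation} contains no descendant of ParentEd and blocks every backdoor path.
No other singleton works — e.g. {Tutoring} leaves P4 open — so {Motivation} is the unique smallest valid adjustment set.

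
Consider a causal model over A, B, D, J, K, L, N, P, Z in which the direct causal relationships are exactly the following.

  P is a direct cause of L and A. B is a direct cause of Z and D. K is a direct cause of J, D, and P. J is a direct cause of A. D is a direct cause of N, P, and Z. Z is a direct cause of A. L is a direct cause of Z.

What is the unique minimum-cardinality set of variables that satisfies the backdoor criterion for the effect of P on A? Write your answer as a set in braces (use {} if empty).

Variables eligible for adjustment (non-descendants of P, excluding P and A): {B, D, J, K, N}.
Backdoor paths from P to A:
  P1: P <- K -> J -> A
  P2: P <- K -> D <- B -> Z -> A
  P3: P <- K -> D -> Z -> A
  P4: P <- D <- K -> J -> A
  P5: P <- D <- B -> Z -> A
  P6: P <- D -> Z -> A
The empty set is not sufficient: P1 (P <- K -> J -> A) has no collider blocking it and no conditioned non-collider, so it is open.
Try {D, K}:
  P1: blocked at fork node K ∈ conditioning set.
  P2: blocked at fork node K ∈ conditioning set.
  P3: blocked at fork node K ∈ conditioning set.
  P4: blocked at chain node D ∈ conditioning set.
  P5: blocked at chain node D ∈ conditioning set.
  P6: blocked at fork node D ∈ conditioning set.
{D, K} contains no descendant of P and blocks every backdoor path.
Every element of {D, K} is needed (dropping D leaves P5 open; dropping K leaves P1 open), so no proper subset is valid.
Among all size-2 subsets of the eligible variables, only {D, K} blocks every backdoor path, so it is the unique smallest valid adjustment set.

{D, K}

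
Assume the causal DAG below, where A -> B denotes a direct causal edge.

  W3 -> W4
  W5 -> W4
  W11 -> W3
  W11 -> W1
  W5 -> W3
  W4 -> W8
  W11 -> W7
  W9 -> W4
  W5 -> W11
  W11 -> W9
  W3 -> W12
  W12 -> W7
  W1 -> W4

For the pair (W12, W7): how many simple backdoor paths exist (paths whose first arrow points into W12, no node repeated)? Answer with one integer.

A backdoor path from W12 to W7 is any simple undirected path whose first edge points into W12 (i.e. leaves W12 via a parent).
Parents of W12: {W3}.
Enumerating:
  P1: W12 <- W3 <- W5 -> W11 -> W7
  P2: W12 <- W3 <- W5 -> W4 <- W9 <- W11 -> W7
  P3: W12 <- W3 <- W5 -> W4 <- W1 <- W11 -> W7
  P4: W12 <- W3 <- W11 -> W7
  P5: W12 <- W3 -> W4 <- W5 -> W11 -> W7
  P6: W12 <- W3 -> W4 <- W9 <- W11 -> W7
  P7: W12 <- W3 -> W4 <- W1 <- W11 -> W7
That exhausts the simple backdoor paths. Count: 7.

7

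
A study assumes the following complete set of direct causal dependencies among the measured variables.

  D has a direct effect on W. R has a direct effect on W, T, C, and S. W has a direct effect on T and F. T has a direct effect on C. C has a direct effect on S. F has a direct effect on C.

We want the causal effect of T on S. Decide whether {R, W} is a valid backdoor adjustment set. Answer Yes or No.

Yes

Backdoor paths from T to S (paths whose first edge points into T):
  P1: T <- R -> W -> F -> C -> S
  P2: T <- R -> C -> S
  P3: T <- R -> S
  P4: T <- W <- R -> C -> S
  P5: T <- W <- R -> S
  P6: T <- W -> F -> C <- R -> S
  P7: T <- W -> F -> C -> S
Condition 1 (no descendant of T in the set): holds — descendants of T are {C, S}; none are in {R, W}.
Condition 2 (every backdoor path blocked by {R, W}):
  P1: blocked at fork node R ∈ conditioning set.
  P2: blocked at fork node R ∈ conditioning set.
  P3: blocked at fork node R ∈ conditioning set.
  P4: blocked at chain node W ∈ conditioning set.
  P5: blocked at chain node W ∈ conditioning set.
  P6: blocked at fork node W ∈ conditioning set.
  P7: blocked at fork node W ∈ conditioning set.
{R, W} satisfies the backdoor criterion.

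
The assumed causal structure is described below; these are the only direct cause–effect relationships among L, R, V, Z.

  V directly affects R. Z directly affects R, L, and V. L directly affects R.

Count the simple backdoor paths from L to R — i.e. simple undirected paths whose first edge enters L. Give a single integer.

A backdoor path from L to R is any simple undirected path whose first edge points into L (i.e. leaves L via a parent).
Parents of L: {Z}.
Enumerating:
  P1: L <- Z -> V -> R
  P2: L <- Z -> R
That exhausts the simple backdoor paths. Count: 2.

2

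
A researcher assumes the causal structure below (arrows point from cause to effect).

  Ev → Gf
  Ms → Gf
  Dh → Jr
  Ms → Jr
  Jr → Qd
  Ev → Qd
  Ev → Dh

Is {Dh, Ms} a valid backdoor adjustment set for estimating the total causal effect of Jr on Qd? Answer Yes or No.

Yes

Backdoor paths from Jr to Qd (paths whose first edge points into Jr):
  P1: Jr <- Ms -> Gf <- Ev -> Qd
  P2: Jr <- Dh <- Ev -> Qd
Condition 1 (no descendant of Jr in the set): holds — descendants of Jr are {Qd}; none are in {Dh, Ms}.
Condition 2 (every backdoor path blocked by {Dh, Ms}):
  P1: blocked at fork node Ms ∈ conditioning set.
  P2: blocked at chain node Dh ∈ conditioning set.
{Dh, Ms} satisfies the backdoor criterion.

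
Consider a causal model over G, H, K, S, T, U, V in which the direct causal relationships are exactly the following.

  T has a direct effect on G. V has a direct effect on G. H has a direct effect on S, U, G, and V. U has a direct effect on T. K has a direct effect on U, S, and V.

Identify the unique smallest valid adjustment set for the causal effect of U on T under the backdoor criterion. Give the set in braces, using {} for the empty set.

Variables eligible for adjustment (non-descendants of U, excluding U and T): {H, K, S, V}.
Backdoor paths from U to T:
  P1: U <- K -> V <- H -> G <- T
  P2: U <- K -> V -> G <- T
  P3: U <- K -> S <- H -> V -> G <- T
  P4: U <- K -> S <- H -> G <- T
  P5: U <- H -> V -> G <- T
  P6: U <- H -> S <- K -> V -> G <- T
  P7: U <- H -> G <- T
Each backdoor path contains an unconditioned collider, so every path is already blocked with the empty conditioning set:
  P1: blocked at collider V (neither it nor any descendant is in the conditioning set).
  P2: blocked at collider G (neither it nor any descendant is in the conditioning set).
  P3: blocked at collider S (neither it nor any descendant is in the conditioning set).
  P4: blocked at collider S (neither it nor any descendant is in the conditioning set).
  P5: blocked at collider G (neither it nor any descendant is in the conditioning set).
  P6: blocked at collider S (neither it nor any descendant is in the conditioning set).
  P7: blocked at collider G (neither it nor any descendant is in the conditioning set).
The empty set is therefore the unique smallest valid set.

{}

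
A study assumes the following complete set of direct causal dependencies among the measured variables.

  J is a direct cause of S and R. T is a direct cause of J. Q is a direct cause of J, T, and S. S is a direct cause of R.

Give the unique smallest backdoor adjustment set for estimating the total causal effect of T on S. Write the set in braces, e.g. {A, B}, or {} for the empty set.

{Q}

Variables eligible for adjustment (non-descendants of T, excluding T and S): {Q}.
Backdoor paths from T to S:
  P1: T <- Q -> J -> S
  P2: T <- Q -> J -> R <- S
  P3: T <- Q -> S
The empty set is not sufficient: P1 (T <- Q -> J -> S) has no collider blocking it and no conditioned non-collider, so it is open.
Try {Q}:
  P1: blocked at fork node Q ∈ conditioning set.
  P2: blocked at fork node Q ∈ conditioning set.
  P3: blocked at fork node Q ∈ conditioning set.
{Q} contains no descendant of T and blocks every backdoor path.
{Q} is the unique smallest valid adjustment set.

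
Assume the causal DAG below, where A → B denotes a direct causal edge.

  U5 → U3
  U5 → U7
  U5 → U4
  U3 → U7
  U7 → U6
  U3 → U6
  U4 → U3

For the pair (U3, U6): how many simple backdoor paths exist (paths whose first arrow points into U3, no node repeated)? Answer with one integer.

A backdoor path from U3 to U6 is any simple undirected path whose first edge points into U3 (i.e. leaves U3 via a parent).
Parents of U3: {U4, U5}.
Enumerating:
  P1: U3 <- U5 -> U7 -> U6
  P2: U3 <- U4 <- U5 -> U7 -> U6
That exhausts the simple backdoor paths. Count: 2.

2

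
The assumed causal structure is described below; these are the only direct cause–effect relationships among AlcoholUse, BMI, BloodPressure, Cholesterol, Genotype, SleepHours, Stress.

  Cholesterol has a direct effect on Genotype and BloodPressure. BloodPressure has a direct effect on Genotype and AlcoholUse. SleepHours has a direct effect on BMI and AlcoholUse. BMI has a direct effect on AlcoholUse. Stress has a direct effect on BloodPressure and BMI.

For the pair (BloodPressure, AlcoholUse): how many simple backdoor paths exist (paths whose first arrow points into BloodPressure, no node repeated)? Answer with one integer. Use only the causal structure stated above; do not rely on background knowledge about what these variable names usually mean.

A backdoor path from BloodPressure to AlcoholUse is any simple undirected path whose first edge points into BloodPressure (i.e. leaves BloodPressure via a parent).
Parents of BloodPressure: {Cholesterol, Stress}.
Enumerating:
  P1: BloodPressure <- Stress -> BMI <- SleepHours -> AlcoholUse
  P2: BloodPressure <- Stress -> BMI -> AlcoholUse
That exhausts the simple backdoor paths. Count: 2.

2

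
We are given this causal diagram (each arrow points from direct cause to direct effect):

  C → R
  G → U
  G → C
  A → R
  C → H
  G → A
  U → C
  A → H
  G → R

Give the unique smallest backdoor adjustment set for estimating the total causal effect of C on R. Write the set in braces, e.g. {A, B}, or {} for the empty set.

{G}

Variables eligible for adjustment (non-descendants of C, excluding C and R): {A, G, U}.
Backdoor paths from C to R:
  P1: C <- G -> A -> R
  P2: C <- G -> R
  P3: C <- U <- G -> A -> R
  P4: C <- U <- G -> R
The empty set is not sufficient: P1 (C <- G -> A -> R) has no collider blocking it and no conditioned non-collider, so it is open.
Try {G}:
  P1: blocked at fork node G ∈ conditioning set.
  P2: blocked at fork node G ∈ conditioning set.
  P3: blocked at fork node G ∈ conditioning set.
  P4: blocked at fork node G ∈ conditioning set.
{G} contains no descendant of C and blocks every backdoor path.
No other singleton works — e.g. {U} leaves P1 open — so {G} is the unique smallest valid adjustment set.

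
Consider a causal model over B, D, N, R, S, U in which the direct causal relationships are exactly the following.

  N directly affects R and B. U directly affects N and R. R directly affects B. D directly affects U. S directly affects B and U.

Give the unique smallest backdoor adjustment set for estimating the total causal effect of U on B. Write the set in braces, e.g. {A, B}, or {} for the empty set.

{S}

Variables eligible for adjustment (non-descendants of U, excluding U and B): {D, S}.
Backdoor paths from U to B:
  P1: U <- S -> B
The empty set is not sufficient: P1 (U <- S -> B) has no collider blocking it and no conditioned non-collider, so it is open.
Try {S}:
  P1: blocked at fork node S ∈ conditioning set.
{S} contains no descendant of U and blocks every backdoor path.
No other singleton works — e.g. {D} leaves P1 open — so {S} is the unique smallest valid adjustment set.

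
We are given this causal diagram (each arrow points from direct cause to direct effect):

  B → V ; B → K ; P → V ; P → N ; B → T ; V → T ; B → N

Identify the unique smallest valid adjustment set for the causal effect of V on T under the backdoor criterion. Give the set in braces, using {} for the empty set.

Variables eligible for adjustment (non-descendants of V, excluding V and T): {B, K, N, P}.
Backdoor paths from V to T:
  P1: V <- B -> T
  P2: V <- P -> N <- B -> T
The empty set is not sufficient: P1 (V <- B -> T) has no collider blocking it and no conditioned non-collider, so it is open.
Try {B}:
  P1: blocked at fork node B ∈ conditioning set.
  P2: blocked at collider N (neither it nor any descendant is in the conditioning set).
{B} contains no descendant of V and blocks every backdoor path.
No other singleton works — e.g. {K} leaves P1 open — so {B} is the unique smallest valid adjustment set.

{B}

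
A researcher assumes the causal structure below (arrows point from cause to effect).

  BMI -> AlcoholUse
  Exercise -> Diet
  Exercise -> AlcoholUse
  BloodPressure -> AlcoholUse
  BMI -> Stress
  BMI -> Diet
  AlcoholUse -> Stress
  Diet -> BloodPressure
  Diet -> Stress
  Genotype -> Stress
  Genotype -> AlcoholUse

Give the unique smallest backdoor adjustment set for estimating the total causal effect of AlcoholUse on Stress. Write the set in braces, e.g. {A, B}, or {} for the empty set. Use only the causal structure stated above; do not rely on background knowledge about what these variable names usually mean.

Variables eligible for adjustment (non-descendants of AlcoholUse, excluding AlcoholUse and Stress): {BMI, BloodPressure, Diet, Exercise, Genotype}.
Backdoor paths from AlcoholUse to Stress:
  P1: AlcoholUse <- BMI -> Diet -> Stress
  P2: AlcoholUse <- BMI -> Stress
  P3: AlcoholUse <- Exercise -> Diet <- BMI -> Stress
  P4: AlcoholUse <- Exercise -> Diet -> Stress
  P5: AlcoholUse <- BloodPressure <- Diet <- BMI -> Stress
  P6: AlcoholUse <- BloodPressure <- Diet -> Stress
  P7: AlcoholUse <- Genotype -> Stress
The empty set is not sufficient: P1 (AlcoholUse <- BMI -> Diet -> Stress) has no collider blocking it and no conditioned non-collider, so it is open.
Try {BMI, Diet, Genotype}:
  P1: blocked at fork node BMI ∈ conditioning set.
  P2: blocked at fork node BMI ∈ conditioning set.
  P3: blocked at fork node BMI ∈ conditioning set.
  P4: blocked at chain node Diet ∈ conditioning set.
  P5: blocked at chain node Diet ∈ conditioning set.
  P6: blocked at fork node Diet ∈ conditioning set.
  P7: blocked at fork node Genotype ∈ conditioning set.
{BMI, Diet, Genotype} contains no descendant of AlcoholUse and blocks every backdoor path.
Every element of {BMI, Diet, Genotype} is needed (dropping BMI leaves P2 open; dropping Diet leaves P4 open; dropping Genotype leaves P7 open), so no proper subset is valid.
Among all size-3 subsets of the eligible variables, only {BMI, Diet, Genotype} blocks every backdoor path, so it is the unique smallest valid adjustment set.

{BMI, Diet, Genotype}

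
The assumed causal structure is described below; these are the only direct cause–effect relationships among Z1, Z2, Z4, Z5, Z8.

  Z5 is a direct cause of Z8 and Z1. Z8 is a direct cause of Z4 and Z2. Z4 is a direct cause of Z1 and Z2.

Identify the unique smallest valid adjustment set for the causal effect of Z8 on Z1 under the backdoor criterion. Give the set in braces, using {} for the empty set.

{Z5}

Variables eligible for adjustment (non-descendants of Z8, excluding Z8 and Z1): {Z5}.
Backdoor paths from Z8 to Z1:
  P1: Z8 <- Z5 -> Z1
The empty set is not sufficient: P1 (Z8 <- Z5 -> Z1) has no collider blocking it and no conditioned non-collider, so it is open.
Try {Z5}:
  P1: blocked at fork node Z5 ∈ conditioning set.
{Z5} contains no descendant of Z8 and blocks every backdoor path.
{Z5} is the unique smallest valid adjustment set.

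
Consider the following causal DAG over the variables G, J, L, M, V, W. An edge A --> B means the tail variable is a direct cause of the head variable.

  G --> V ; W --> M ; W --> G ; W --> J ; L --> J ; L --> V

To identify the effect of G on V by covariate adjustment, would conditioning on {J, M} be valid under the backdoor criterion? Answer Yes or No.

No

Backdoor paths from G to V (paths whose first edge points into G):
  P1: G <- W -> J <- L -> V
Condition 1 (no descendant of G in the set): holds — descendants of G are {V}; none are in {J, M}.
Condition 2 (every backdoor path blocked by {J, M}):
  P1: open — collider(s) J are conditioned on (or have a conditioned descendant) and no non-collider on the path is in the set.
{J, M} does not satisfy the backdoor criterion.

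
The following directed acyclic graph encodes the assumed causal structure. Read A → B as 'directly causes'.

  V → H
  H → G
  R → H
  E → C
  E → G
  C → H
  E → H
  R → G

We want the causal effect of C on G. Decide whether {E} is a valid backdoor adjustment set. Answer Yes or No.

Backdoor paths from C to G (paths whose first edge points into C):
  P1: C <- E -> H <- R -> G
  P2: C <- E -> H -> G
  P3: C <- E -> G
Condition 1 (no descendant of C in the set): holds — descendants of C are {G, H}; none are in {E}.
Condition 2 (every backdoor path blocked by {E}):
  P1: blocked at fork node E ∈ conditioning set.
  P2: blocked at fork node E ∈ conditioning set.
  P3: blocked at fork node E ∈ conditioning set.
{E} satisfies the backdoor criterion.

Yes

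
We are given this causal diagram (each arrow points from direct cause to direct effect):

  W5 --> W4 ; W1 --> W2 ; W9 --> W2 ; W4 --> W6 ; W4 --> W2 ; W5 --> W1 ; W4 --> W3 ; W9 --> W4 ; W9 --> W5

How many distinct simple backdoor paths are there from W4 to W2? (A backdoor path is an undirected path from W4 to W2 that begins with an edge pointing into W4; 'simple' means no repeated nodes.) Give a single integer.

4

A backdoor path from W4 to W2 is any simple undirected path whose first edge points into W4 (i.e. leaves W4 via a parent).
Parents of W4: {W5, W9}.
Enumerating:
  P1: W4 <- W9 -> W5 -> W1 -> W2
  P2: W4 <- W9 -> W2
  P3: W4 <- W5 <- W9 -> W2
  P4: W4 <- W5 -> W1 -> W2
That exhausts the simple backdoor paths. Count: 4.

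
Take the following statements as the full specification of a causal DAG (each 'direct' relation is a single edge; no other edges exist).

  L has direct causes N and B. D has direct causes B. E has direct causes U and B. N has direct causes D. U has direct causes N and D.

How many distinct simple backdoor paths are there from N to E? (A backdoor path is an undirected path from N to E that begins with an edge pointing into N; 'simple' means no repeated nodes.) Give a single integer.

A backdoor path from N to E is any simple undirected path whose first edge points into N (i.e. leaves N via a parent).
Parents of N: {D}.
Enumerating:
  P1: N <- D <- B -> E
  P2: N <- D -> U -> E
That exhausts the simple backdoor paths. Count: 2.

2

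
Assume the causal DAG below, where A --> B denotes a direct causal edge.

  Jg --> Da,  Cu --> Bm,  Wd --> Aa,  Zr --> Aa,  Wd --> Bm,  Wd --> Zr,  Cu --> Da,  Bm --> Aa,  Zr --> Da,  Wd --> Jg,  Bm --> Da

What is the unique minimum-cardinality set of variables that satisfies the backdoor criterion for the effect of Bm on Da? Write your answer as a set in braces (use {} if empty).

Variables eligible for adjustment (non-descendants of Bm, excluding Bm and Da): {Cu, Jg, Wd, Zr}.
Backdoor paths from Bm to Da:
  P1: Bm <- Cu -> Da
  P2: Bm <- Wd -> Jg -> Da
  P3: Bm <- Wd -> Zr -> Da
  P4: Bm <- Wd -> Aa <- Zr -> Da
The empty set is not sufficient: P1 (Bm <- Cu -> Da) has no collider blocking it and no conditioned non-collider, so it is open.
Try {Cu, Wd}:
  P1: blocked at fork node Cu ∈ conditioning set.
  P2: blocked at fork node Wd ∈ conditioning set.
  P3: blocked at fork node Wd ∈ conditioning set.
  P4: blocked at fork node Wd ∈ conditioning set.
{Cu, Wd} contains no descendant of Bm and blocks every backdoor path.
Every element of {Cu, Wd} is needed (dropping Cu leaves P1 open; dropping Wd leaves P2 open), so no proper subset is valid.
Among all size-2 subsets of the eligible variables, only {Cu, Wd} blocks every backdoor path, so it is the unique smallest valid adjustment set.

{Cu, Wd}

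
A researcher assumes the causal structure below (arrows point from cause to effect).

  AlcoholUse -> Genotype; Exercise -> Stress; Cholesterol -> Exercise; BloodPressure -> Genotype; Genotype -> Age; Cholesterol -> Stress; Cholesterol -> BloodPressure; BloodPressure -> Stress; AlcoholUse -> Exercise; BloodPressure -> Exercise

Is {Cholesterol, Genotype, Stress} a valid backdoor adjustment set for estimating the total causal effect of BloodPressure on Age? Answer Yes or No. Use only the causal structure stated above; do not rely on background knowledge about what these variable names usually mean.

Backdoor paths from BloodPressure to Age (paths whose first edge points into BloodPressure):
  P1: BloodPressure <- Cholesterol -> Exercise <- AlcoholUse -> Genotype -> Age
  P2: BloodPressure <- Cholesterol -> Stress <- Exercise <- AlcoholUse -> Genotype -> Age
Condition 1 (no descendant of BloodPressure in the set): FAILS — Genotype and Stress are descendants of BloodPressure.
Condition 2 (every backdoor path blocked by {Cholesterol, Genotype, Stress}):
  P1: blocked at fork node Cholesterol ∈ conditioning set.
  P2: blocked at fork node Cholesterol ∈ conditioning set.
{Cholesterol, Genotype, Stress} does not satisfy the backdoor criterion.

No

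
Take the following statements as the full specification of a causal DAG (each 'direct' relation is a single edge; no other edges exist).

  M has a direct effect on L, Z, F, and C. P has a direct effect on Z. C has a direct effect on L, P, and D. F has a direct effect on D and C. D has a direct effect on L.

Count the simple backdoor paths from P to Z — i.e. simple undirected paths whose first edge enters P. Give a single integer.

A backdoor path from P to Z is any simple undirected path whose first edge points into P (i.e. leaves P via a parent).
Parents of P: {C}.
Enumerating:
  P1: P <- C <- M -> Z
  P2: P <- C <- F <- M -> Z
  P3: P <- C <- F -> D -> L <- M -> Z
  P4: P <- C -> D <- F <- M -> Z
  P5: P <- C -> D -> L <- M -> Z
  P6: P <- C -> L <- M -> Z
  P7: P <- C -> L <- D <- F <- M -> Z
That exhausts the simple backdoor paths. Count: 7.

7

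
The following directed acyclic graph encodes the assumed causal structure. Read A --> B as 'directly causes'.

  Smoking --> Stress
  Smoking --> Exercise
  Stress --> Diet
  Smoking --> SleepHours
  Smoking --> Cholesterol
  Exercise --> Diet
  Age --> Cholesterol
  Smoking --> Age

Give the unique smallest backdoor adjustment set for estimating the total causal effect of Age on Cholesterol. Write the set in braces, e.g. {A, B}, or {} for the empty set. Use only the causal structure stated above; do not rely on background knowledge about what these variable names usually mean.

Variables eligible for adjustment (non-descendants of Age, excluding Age and Cholesterol): {Diet, Exercise, SleepHours, Smoking, Stress}.
Backdoor paths from Age to Cholesterol:
  P1: Age <- Smoking -> Cholesterol
The empty set is not sufficient: P1 (Age <- Smoking -> Cholesterol) has no collider blocking it and no conditioned non-collider, so it is open.
Try {Smoking}:
  P1: blocked at fork node Smoking ∈ conditioning set.
{Smoking} contains no descendant of Age and blocks every backdoor path.
No other singleton works — e.g. {Stress} leaves P1 open — so {Smoking} is the unique smallest valid adjustment set.

{Smoking}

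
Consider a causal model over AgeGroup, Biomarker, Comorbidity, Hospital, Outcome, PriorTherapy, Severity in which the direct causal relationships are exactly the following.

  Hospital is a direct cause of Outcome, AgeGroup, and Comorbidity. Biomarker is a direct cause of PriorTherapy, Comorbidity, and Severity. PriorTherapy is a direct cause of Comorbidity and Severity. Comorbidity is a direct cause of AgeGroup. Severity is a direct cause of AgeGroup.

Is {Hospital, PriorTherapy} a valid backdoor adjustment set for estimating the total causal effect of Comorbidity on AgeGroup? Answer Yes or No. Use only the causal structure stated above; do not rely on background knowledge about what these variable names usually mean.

No

Backdoor paths from Comorbidity to AgeGroup (paths whose first edge points into Comorbidity):
  P1: Comorbidity <- Biomarker -> PriorTherapy -> Severity -> AgeGroup
  P2: Comorbidity <- Biomarker -> Severity -> AgeGroup
  P3: Comorbidity <- Hospital -> AgeGroup
  P4: Comorbidity <- PriorTherapy <- Biomarker -> Severity -> AgeGroup
  P5: Comorbidity <- PriorTherapy -> Severity -> AgeGroup
Condition 1 (no descendant of Comorbidity in the set): holds — descendants of Comorbidity are {AgeGroup}; none are in {Hospital, PriorTherapy}.
Condition 2 (every backdoor path blocked by {Hospital, PriorTherapy}):
  P1: blocked at chain node PriorTherapy ∈ conditioning set.
  P2: open — no interior node is in the conditioning set.
  P3: blocked at fork node Hospital ∈ conditioning set.
  P4: blocked at chain node PriorTherapy ∈ conditioning set.
  P5: blocked at fork node PriorTherapy ∈ conditioning set.
{Hospital, PriorTherapy} does not satisfy the backdoor criterion.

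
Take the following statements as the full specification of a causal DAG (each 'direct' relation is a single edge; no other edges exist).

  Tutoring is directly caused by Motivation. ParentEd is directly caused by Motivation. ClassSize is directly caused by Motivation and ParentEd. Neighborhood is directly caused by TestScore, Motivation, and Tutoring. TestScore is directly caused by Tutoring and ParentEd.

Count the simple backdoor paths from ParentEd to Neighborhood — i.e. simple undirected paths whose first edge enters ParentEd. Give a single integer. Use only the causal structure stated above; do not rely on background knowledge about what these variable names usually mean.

A backdoor path from ParentEd to Neighborhood is any simple undirected path whose first edge points into ParentEd (i.e. leaves ParentEd via a parent).
Parents of ParentEd: {Motivation}.
Enumerating:
  P1: ParentEd <- Motivation -> Tutoring -> TestScore -> Neighborhood
  P2: ParentEd <- Motivation -> Tutoring -> Neighborhood
  P3: ParentEd <- Motivation -> Neighborhood
That exhausts the simple backdoor paths. Count: 3.

3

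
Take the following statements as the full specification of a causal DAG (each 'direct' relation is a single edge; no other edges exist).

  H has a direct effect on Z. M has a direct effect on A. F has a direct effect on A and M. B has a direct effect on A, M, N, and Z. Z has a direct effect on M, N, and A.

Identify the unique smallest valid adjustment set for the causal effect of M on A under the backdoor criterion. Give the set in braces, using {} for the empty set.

Variables eligible for adjustment (non-descendants of M, excluding M and A): {B, F, H, N, Z}.
Backdoor paths from M to A:
  P1: M <- F -> A
  P2: M <- B -> Z -> A
  P3: M <- B -> N <- Z -> A
  P4: M <- B -> A
  P5: M <- Z <- B -> A
  P6: M <- Z -> N <- B -> A
  P7: M <- Z -> A
The empty set is not sufficient: P1 (M <- F -> A) has no collider blocking it and no conditioned non-collider, so it is open.
Try {B, F, Z}:
  P1: blocked at fork node F ∈ conditioning set.
  P2: blocked at fork node B ∈ conditioning set.
  P3: blocked at fork node B ∈ conditioning set.
  P4: blocked at fork node B ∈ conditioning set.
  P5: blocked at chain node Z ∈ conditioning set.
  P6: blocked at fork node Z ∈ conditioning set.
  P7: blocked at fork node Z ∈ conditioning set.
{B, F, Z} contains no descendant of M and blocks every backdoor path.
Every element of {B, F, Z} is needed (dropping B leaves P4 open; dropping F leaves P1 open; dropping Z leaves P7 open), so no proper subset is valid.
Among all size-3 subsets of the eligible variables, only {B, F, Z} blocks every backdoor path, so it is the unique smallest valid adjustment set.

{B, F, Z}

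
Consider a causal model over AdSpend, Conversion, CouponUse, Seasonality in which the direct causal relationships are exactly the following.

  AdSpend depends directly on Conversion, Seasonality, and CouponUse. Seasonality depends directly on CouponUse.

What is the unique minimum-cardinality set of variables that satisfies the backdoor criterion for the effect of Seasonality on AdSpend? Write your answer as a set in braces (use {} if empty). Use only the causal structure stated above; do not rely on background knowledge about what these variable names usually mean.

Variables eligible for adjustment (non-descendants of Seasonality, excluding Seasonality and AdSpend): {Conversion, CouponUse}.
Backdoor paths from Seasonality to AdSpend:
  P1: Seasonality <- CouponUse -> AdSpend
The empty set is not sufficient: P1 (Seasonality <- CouponUse -> AdSpend) has no collider blocking it and no conditioned non-collider, so it is open.
Try {CouponUse}:
  P1: blocked at fork node CouponUse ∈ conditioning set.
{CouponUse} contains no descendant of Seasonality and blocks every backdoor path.
No other singleton works — e.g. {Conversion} leaves P1 open — so {CouponUse} is the unique smallest valid adjustment set.

{CouponUse}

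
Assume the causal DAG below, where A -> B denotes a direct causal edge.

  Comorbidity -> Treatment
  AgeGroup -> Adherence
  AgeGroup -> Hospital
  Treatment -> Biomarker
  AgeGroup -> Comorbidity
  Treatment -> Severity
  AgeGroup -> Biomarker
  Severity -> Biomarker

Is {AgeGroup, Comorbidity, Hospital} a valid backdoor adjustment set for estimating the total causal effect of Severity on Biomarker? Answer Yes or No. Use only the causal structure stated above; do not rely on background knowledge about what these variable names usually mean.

No

Backdoor paths from Severity to Biomarker (paths whose first edge points into Severity):
  P1: Severity <- Treatment <- Comorbidity <- AgeGroup -> Biomarker
  P2: Severity <- Treatment -> Biomarker
Condition 1 (no descendant of Severity in the set): holds — descendants of Severity are {Biomarker}; none are in {AgeGroup, Comorbidity, Hospital}.
Condition 2 (every backdoor path blocked by {AgeGroup, Comorbidity, Hospital}):
  P1: blocked at chain node Comorbidity ∈ conditioning set.
  P2: open — no interior node is in the conditioning set.
{AgeGroup, Comorbidity, Hospital} does not satisfy the backdoor criterion.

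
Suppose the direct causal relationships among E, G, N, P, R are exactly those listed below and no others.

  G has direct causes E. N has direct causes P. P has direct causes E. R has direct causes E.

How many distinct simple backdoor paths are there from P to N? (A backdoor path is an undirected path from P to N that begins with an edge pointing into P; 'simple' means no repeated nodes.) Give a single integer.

0

A backdoor path from P to N is any simple undirected path whose first edge points into P (i.e. leaves P via a parent).
Parents of P: {E}.
No simple path from any parent of P reaches N without revisiting P, so there are no backdoor paths.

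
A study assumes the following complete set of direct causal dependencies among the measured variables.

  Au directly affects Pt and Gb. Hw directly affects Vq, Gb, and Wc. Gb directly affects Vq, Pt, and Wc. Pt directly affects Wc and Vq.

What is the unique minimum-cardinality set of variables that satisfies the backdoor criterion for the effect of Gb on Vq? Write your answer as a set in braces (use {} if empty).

{Au, Hw}

Variables eligible for adjustment (non-descendants of Gb, excluding Gb and Vq): {Au, Hw}.
Backdoor paths from Gb to Vq:
  P1: Gb <- Hw -> Vq
  P2: Gb <- Hw -> Wc <- Pt -> Vq
  P3: Gb <- Au -> Pt -> Vq
  P4: Gb <- Au -> Pt -> Wc <- Hw -> Vq
The empty set is not sufficient: P1 (Gb <- Hw -> Vq) has no collider blocking it and no conditioned non-collider, so it is open.
Try {Au, Hw}:
  P1: blocked at fork node Hw ∈ conditioning set.
  P2: blocked at fork node Hw ∈ conditioning set.
  P3: blocked at fork node Au ∈ conditioning set.
  P4: blocked at fork node Au ∈ conditioning set.
{Au, Hw} contains no descendant of Gb and blocks every backdoor path.
Every element of {Au, Hw} is needed (dropping Au leaves P3 open; dropping Hw leaves P1 open), so no proper subset is valid.
Among all size-2 subsets of the eligible variables, only {Au, Hw} blocks every backdoor path, so it is the unique smallest valid adjustment set.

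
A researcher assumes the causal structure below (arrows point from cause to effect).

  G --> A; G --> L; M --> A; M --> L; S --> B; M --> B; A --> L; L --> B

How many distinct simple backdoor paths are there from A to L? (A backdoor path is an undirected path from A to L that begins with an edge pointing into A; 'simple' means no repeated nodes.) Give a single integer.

A backdoor path from A to L is any simple undirected path whose first edge points into A (i.e. leaves A via a parent).
Parents of A: {G, M}.
Enumerating:
  P1: A <- M -> L
  P2: A <- M -> B <- L
  P3: A <- G -> L
That exhausts the simple backdoor paths. Count: 3.

3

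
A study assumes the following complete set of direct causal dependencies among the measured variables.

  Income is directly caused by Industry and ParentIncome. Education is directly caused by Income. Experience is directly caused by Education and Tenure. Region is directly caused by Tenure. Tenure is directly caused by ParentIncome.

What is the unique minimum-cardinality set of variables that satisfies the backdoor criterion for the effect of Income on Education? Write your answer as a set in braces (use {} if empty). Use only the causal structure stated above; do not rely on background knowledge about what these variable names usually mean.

{}

Variables eligible for adjustment (non-descendants of Income, excluding Income and Education): {Industry, ParentIncome, Region, Tenure}.
Backdoor paths from Income to Education:
  P1: Income <- ParentIncome -> Tenure -> Experience <- Education
Each backdoor path contains an unconditioned collider, so every path is already blocked with the empty conditioning set:
  P1: blocked at collider Experience (neither it nor any descendant is in the conditioning set).
The empty set is therefore the unique smallest valid set.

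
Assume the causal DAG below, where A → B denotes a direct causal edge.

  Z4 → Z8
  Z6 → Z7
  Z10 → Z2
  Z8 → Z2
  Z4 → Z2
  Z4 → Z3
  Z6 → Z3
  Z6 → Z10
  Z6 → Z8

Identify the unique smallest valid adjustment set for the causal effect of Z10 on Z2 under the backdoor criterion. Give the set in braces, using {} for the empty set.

{Z6}

Variables eligible for adjustment (non-descendants of Z10, excluding Z10 and Z2): {Z3, Z4, Z6, Z7, Z8}.
Backdoor paths from Z10 to Z2:
  P1: Z10 <- Z6 -> Z8 <- Z4 -> Z2
  P2: Z10 <- Z6 -> Z8 -> Z2
  P3: Z10 <- Z6 -> Z3 <- Z4 -> Z8 -> Z2
  P4: Z10 <- Z6 -> Z3 <- Z4 -> Z2
The empty set is not sufficient: P2 (Z10 <- Z6 -> Z8 -> Z2) has no collider blocking it and no conditioned non-collider, so it is open.
Try {Z6}:
  P1: blocked at fork node Z6 ∈ conditioning set.
  P2: blocked at fork node Z6 ∈ conditioning set.
  P3: blocked at fork node Z6 ∈ conditioning set.
  P4: blocked at fork node Z6 ∈ conditioning set.
{Z6} contains no descendant of Z10 and blocks every backdoor path.
No other singleton works — e.g. {Z4} leaves P2 open — so {Z6} is the unique smallest valid adjustment set.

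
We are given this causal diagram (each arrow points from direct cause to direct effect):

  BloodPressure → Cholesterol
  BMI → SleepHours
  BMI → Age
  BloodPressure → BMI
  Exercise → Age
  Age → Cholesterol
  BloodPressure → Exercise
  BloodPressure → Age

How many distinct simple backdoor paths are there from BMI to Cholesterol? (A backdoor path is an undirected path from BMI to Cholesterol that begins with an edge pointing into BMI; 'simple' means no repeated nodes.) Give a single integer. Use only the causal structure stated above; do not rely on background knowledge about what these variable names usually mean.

3

A backdoor path from BMI to Cholesterol is any simple undirected path whose first edge points into BMI (i.e. leaves BMI via a parent).
Parents of BMI: {BloodPressure}.
Enumerating:
  P1: BMI <- BloodPressure -> Exercise -> Age -> Cholesterol
  P2: BMI <- BloodPressure -> Age -> Cholesterol
  P3: BMI <- BloodPressure -> Cholesterol
That exhausts the simple backdoor paths. Count: 3.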